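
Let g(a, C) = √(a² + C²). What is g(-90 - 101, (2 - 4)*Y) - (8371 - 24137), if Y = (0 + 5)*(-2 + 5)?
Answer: 15766 + √37381 ≈ 15959.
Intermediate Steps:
Y = 15 (Y = 5*3 = 15)
g(a, C) = √(C² + a²)
g(-90 - 101, (2 - 4)*Y) - (8371 - 24137) = √(((2 - 4)*15)² + (-90 - 101)²) - (8371 - 24137) = √((-2*15)² + (-191)²) - 1*(-15766) = √((-30)² + 36481) + 15766 = √(900 + 36481) + 15766 = √37381 + 15766 = 15766 + √37381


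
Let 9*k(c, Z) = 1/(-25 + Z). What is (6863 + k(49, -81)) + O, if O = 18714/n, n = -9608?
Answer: 15722153713/2291508 ≈ 6861.0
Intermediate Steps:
k(c, Z) = 1/(9*(-25 + Z))
O = -9357/4804 (O = 18714/(-9608) = 18714*(-1/9608) = -9357/4804 ≈ -1.9478)
(6863 + k(49, -81)) + O = (6863 + 1/(9*(-25 - 81))) - 9357/4804 = (6863 + (⅑)/(-106)) - 9357/4804 = (6863 + (⅑)*(-1/106)) - 9357/4804 = (6863 - 1/954) - 9357/4804 = 6547301/954 - 9357/4804 = 15722153713/2291508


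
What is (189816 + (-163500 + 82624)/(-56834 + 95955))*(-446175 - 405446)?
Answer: -6323891308304060/39121 ≈ -1.6165e+11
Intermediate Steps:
(189816 + (-163500 + 82624)/(-56834 + 95955))*(-446175 - 405446) = (189816 - 80876/39121)*(-851621) = (7425710860/39121)*(-851621) = -6323891308304060/39121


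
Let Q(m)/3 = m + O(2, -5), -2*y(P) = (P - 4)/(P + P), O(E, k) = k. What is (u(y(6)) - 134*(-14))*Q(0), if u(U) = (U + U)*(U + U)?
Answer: -337685/12 ≈ -28140.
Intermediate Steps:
y(P) = -(-4 + P)/(4*P) (y(P) = -(P - 4)/(2*(P + P)) = -(-4 + P)/(2*(2*P)) = -(-4 + P)*1/(2*P)/2 = -(-4 + P)/(4*P))
u(U) = 4*U² (u(U) = (2*U)*(2*U) = 4*U²)
Q(m) = -15 + 3*m (Q(m) = 3*(m - 5) = 3*(-5 + m) = -15 + 3*m)
(u(y(6)) - 134*(-14))*Q(0) = (4*((¼)*(4 - 1*6)/6)² - 134*(-14))*(-15 + 3*0) = (4*((¼)*(⅙)*(4 - 6))² + 1876)*(-15 + 0) = (4*((¼)*(⅙)*(-2))² + 1876)*(-15) = (4*(-1/12)² + 1876)*(-15) = (4*(1/144) + 1876)*(-15) = (1/36 + 1876)*(-15) = (67537/36)*(-15) = -337685/12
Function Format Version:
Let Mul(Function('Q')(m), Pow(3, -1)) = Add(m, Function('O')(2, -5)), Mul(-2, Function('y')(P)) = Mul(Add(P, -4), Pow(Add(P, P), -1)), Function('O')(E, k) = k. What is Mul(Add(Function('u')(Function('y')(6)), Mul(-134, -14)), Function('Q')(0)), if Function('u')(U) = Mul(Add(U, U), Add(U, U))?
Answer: Rational(-337685, 12) ≈ -28140.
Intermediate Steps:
Function('y')(P) = Mul(Rational(-1, 4), Pow(P, -1), Add(-4, P)) (Function('y')(P) = Mul(Rational(-1, 2), Mul(Add(P, -4), Pow(Add(P, P), -1))) = Mul(Rational(-1, 2), Mul(Add(-4, P), Pow(Mul(2, P), -1))) = Mul(Rational(-1, 2), Mul(Add(-4, P), Mul(Rational(1, 2), Pow(P, -1)))) = Mul(Rational(-1, 2), Mul(Rational(1, 2), Pow(P, -1), Add(-4, P))) = Mul(Rational(-1, 4), Pow(P, -1), Add(-4, P)))
Function('u')(U) = Mul(4, Pow(U, 2)) (Function('u')(U) = Mul(Mul(2, U), Mul(2, U)) = Mul(4, Pow(U, 2)))
Function('Q')(m) = Add(-15, Mul(3, m)) (Function('Q')(m) = Mul(3, Add(m, -5)) = Mul(3, Add(-5, m)) = Add(-15, Mul(3, m)))
Mul(Add(Function('u')(Function('y')(6)), Mul(-134, -14)), Function('Q')(0)) = Mul(Add(Mul(4, Pow(Mul(Rational(1, 4), Pow(6, -1), Add(4, Mul(-1, 6))), 2)), Mul(-134, -14)), Add(-15, Mul(3, 0))) = Mul(Add(Mul(4, Pow(Mul(Rational(1, 4), Rational(1, 6), Add(4, -6)), 2)), 1876), Add(-15, 0)) = Mul(Add(Mul(4, Pow(Mul(Rational(1, 4), Rational(1, 6), -2), 2)), 1876), -15) = Mul(Add(Mul(4, Pow(Rational(-1, 12), 2)), 1876), -15) = Mul(Add(Mul(4, Rational(1, 144)), 1876), -15) = Mul(Add(Rational(1, 36), 1876), -15) = Mul(Rational(67537, 36), -15) = Rational(-337685, 12)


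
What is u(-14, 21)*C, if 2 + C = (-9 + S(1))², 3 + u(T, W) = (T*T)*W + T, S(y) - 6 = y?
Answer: 8198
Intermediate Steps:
S(y) = 6 + y
u(T, W) = -3 + T + W*T² (u(T, W) = -3 + ((T*T)*W + T) = -3 + (T²*W + T) = -3 + (W*T² + T) = -3 + (T + W*T²) = -3 + T + W*T²)
C = 2 (C = -2 + (-9 + (6 + 1))² = -2 + (-9 + 7)² = -2 + (-2)² = -2 + 4 = 2)
u(-14, 21)*C = (-3 - 14 + 21*(-14)²)*2 = (-3 - 14 + 21*196)*2 = (-3 - 14 + 4116)*2 = 4099*2 = 8198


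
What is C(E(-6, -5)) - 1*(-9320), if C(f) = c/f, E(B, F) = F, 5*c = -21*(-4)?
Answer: 232916/25 ≈ 9316.6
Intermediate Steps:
c = 84/5 (c = (-21*(-4))/5 = (⅕)*84 = 84/5 ≈ 16.800)
C(f) = 84/(5*f)
C(E(-6, -5)) - 1*(-9320) = (84/5)/(-5) - 1*(-9320) = (84/5)*(-⅕) + 9320 = -84/25 + 9320 = 232916/25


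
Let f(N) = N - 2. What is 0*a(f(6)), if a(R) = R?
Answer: 0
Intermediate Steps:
f(N) = -2 + N
0*a(f(6)) = 0*(-2 + 6) = 0*4 = 0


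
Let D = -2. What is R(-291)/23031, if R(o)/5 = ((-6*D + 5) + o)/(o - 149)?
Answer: 137/1013364 ≈ 0.00013519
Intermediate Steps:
R(o) = 5*(17 + o)/(-149 + o) (R(o) = 5*(((-6*(-2) + 5) + o)/(o - 149)) = 5*(((12 + 5) + o)/(-149 + o)) = 5*((17 + o)/(-149 + o)) = 5*(17 + o)/(-149 + o))
R(-291)/23031 = (5*(17 - 291)/(-149 - 291))/23031 = (5*(-274)/(-440))*(1/23031) = (5*(-1/440)*(-274))*(1/23031) = (137/44)*(1/23031) = 137/1013364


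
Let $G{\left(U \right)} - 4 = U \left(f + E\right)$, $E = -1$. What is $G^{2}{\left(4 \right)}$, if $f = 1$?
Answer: $16$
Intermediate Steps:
$G{\left(U \right)} = 4$ ($G{\left(U \right)} = 4 + U \left(1 - 1\right) = 4 + U 0 = 4 + 0 = 4$)
$G^{2}{\left(4 \right)} = 4^{2} = 16$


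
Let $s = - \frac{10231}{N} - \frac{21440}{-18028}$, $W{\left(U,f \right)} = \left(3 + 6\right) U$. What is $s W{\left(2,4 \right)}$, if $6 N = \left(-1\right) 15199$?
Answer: $\frac{6446400156}{68501893} \approx 94.105$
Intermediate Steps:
$N = - \frac{15199}{6}$ ($N = \frac{\left(-1\right) 15199}{6} = \frac{1}{6} \left(-15199\right) = - \frac{15199}{6} \approx -2533.2$)
$W{\left(U,f \right)} = 9 U$
$s = \frac{358133342}{68501893}$ ($s = - \frac{10231}{- \frac{15199}{6}} - \frac{21440}{-18028} = \left(-10231\right) \left(- \frac{6}{15199}\right) - - \frac{5360}{4507} = \frac{61386}{15199} + \frac{5360}{4507} = \frac{358133342}{68501893} \approx 5.2281$)
$s W{\left(2,4 \right)} = \frac{358133342 \cdot 9 \cdot 2}{68501893} = \frac{358133342}{68501893} \cdot 18 = \frac{6446400156}{68501893}$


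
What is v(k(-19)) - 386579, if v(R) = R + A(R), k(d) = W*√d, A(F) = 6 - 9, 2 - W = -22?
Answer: -386582 + 24*I*√19 ≈ -3.8658e+5 + 104.61*I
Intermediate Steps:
W = 24 (W = 2 - 1*(-22) = 2 + 22 = 24)
A(F) = -3
k(d) = 24*√d
v(R) = -3 + R (v(R) = R - 3 = -3 + R)
v(k(-19)) - 386579 = (-3 + 24*√(-19)) - 386579 = (-3 + 24*(I*√19)) - 386579 = (-3 + 24*I*√19) - 386579 = -386582 + 24*I*√19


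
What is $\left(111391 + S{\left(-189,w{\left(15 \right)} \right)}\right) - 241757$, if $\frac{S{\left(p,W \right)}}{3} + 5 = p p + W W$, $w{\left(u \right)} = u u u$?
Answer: $34148657$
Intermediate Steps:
$w{\left(u \right)} = u^{3}$ ($w{\left(u \right)} = u^{2} u = u^{3}$)
$S{\left(p,W \right)} = -15 + 3 W^{2} + 3 p^{2}$ ($S{\left(p,W \right)} = -15 + 3 \left(p p + W W\right) = -15 + 3 \left(p^{2} + W^{2}\right) = -15 + 3 \left(W^{2} + p^{2}\right) = -15 + \left(3 W^{2} + 3 p^{2}\right) = -15 + 3 W^{2} + 3 p^{2}$)
$\left(111391 + S{\left(-189,w{\left(15 \right)} \right)}\right) - 241757 = \left(111391 + \left(-15 + 3 \left(15^{3}\right)^{2} + 3 \left(-189\right)^{2}\right)\right) - 241757 = \left(111391 + \left(-15 + 3 \cdot 3375^{2} + 3 \cdot 35721\right)\right) - 241757 = \left(111391 + \left(-15 + 3 \cdot 11390625 + 107163\right)\right) - 241757 = \left(111391 + \left(-15 + 34171875 + 107163\right)\right) - 241757 = \left(111391 + 34279023\right) - 241757 = 34390414 - 241757 = 34148657$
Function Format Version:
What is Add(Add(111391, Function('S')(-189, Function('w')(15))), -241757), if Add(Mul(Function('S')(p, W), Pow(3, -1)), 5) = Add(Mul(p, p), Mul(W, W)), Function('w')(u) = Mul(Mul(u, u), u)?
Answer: 34148657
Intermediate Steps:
Function('w')(u) = Pow(u, 3) (Function('w')(u) = Mul(Pow(u, 2), u) = Pow(u, 3))
Function('S')(p, W) = Add(-15, Mul(3, Pow(W, 2)), Mul(3, Pow(p, 2))) (Function('S')(p, W) = Add(-15, Mul(3, Add(Mul(p, p), Mul(W, W)))) = Add(-15, Mul(3, Add(Pow(p, 2), Pow(W, 2)))) = Add(-15, Mul(3, Add(Pow(W, 2), Pow(p, 2)))) = Add(-15, Add(Mul(3, Pow(W, 2)), Mul(3, Pow(p, 2)))) = Add(-15, Mul(3, Pow(W, 2)), Mul(3, Pow(p, 2))))
Add(Add(111391, Function('S')(-189, Function('w')(15))), -241757) = Add(Add(111391, Add(-15, Mul(3, Pow(Pow(15, 3), 2)), Mul(3, Pow(-189, 2)))), -241757) = Add(Add(111391, Add(-15, Mul(3, Pow(3375, 2)), Mul(3, 35721))), -241757) = Add(Add(111391, Add(-15, Mul(3, 11390625), 107163)), -241757) = Add(Add(111391, Add(-15, 34171875, 107163)), -241757) = Add(Add(111391, 34279023), -241757) = Add(34390414, -241757) = 34148657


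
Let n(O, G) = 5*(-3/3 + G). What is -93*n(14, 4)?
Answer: -1395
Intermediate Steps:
n(O, G) = -5 + 5*G (n(O, G) = 5*(-3*⅓ + G) = 5*(-1 + G) = -5 + 5*G)
-93*n(14, 4) = -93*(-5 + 5*4) = -93*(-5 + 20) = -93*15 = -1395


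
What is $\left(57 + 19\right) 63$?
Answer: $4788$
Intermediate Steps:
$\left(57 + 19\right) 63 = 76 \cdot 63 = 4788$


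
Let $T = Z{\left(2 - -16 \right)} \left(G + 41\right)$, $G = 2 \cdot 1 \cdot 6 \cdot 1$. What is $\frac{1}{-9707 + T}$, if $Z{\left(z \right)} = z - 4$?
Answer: $- \frac{1}{8965} \approx -0.00011154$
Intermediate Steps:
$Z{\left(z \right)} = -4 + z$
$G = 12$ ($G = 2 \cdot 6 = 12$)
$T = 742$ ($T = \left(-4 + \left(2 - -16\right)\right) \left(12 + 41\right) = \left(-4 + \left(2 + 16\right)\right) 53 = \left(-4 + 18\right) 53 = 14 \cdot 53 = 742$)
$\frac{1}{-9707 + T} = \frac{1}{-9707 + 742} = \frac{1}{-8965} = - \frac{1}{8965}$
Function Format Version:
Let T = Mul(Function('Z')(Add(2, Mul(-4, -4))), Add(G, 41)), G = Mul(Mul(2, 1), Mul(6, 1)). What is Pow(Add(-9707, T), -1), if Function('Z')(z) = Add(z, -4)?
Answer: Rational(-1, 8965) ≈ -0.00011154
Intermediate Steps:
Function('Z')(z) = Add(-4, z)
G = 12 (G = Mul(2, 6) = 12)
T = 742 (T = Mul(Add(-4, Add(2, Mul(-4, -4))), Add(12, 41)) = Mul(Add(-4, Add(2, 16)), 53) = Mul(Add(-4, 18), 53) = Mul(14, 53) = 742)
Pow(Add(-9707, T), -1) = Pow(Add(-9707, 742), -1) = Pow(-8965, -1) = Rational(-1, 8965)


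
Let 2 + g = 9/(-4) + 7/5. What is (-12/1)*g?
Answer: 171/5 ≈ 34.200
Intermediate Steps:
g = -57/20 (g = -2 + (9/(-4) + 7/5) = -2 + (9*(-¼) + 7*(⅕)) = -2 + (-9/4 + 7/5) = -2 - 17/20 = -57/20 ≈ -2.8500)
(-12/1)*g = -12/1*(-57/20) = -12*(-57/20) = 171/5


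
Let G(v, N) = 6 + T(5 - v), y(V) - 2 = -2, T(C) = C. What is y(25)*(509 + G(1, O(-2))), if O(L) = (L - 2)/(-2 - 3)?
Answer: 0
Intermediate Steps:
O(L) = ⅖ - L/5 (O(L) = (-2 + L)/(-5) = (-2 + L)*(-⅕) = ⅖ - L/5)
y(V) = 0 (y(V) = 2 - 2 = 0)
G(v, N) = 11 - v (G(v, N) = 6 + (5 - v) = 11 - v)
y(25)*(509 + G(1, O(-2))) = 0*(509 + (11 - 1*1)) = 0*(509 + (11 - 1)) = 0*(509 + 10) = 0*519 = 0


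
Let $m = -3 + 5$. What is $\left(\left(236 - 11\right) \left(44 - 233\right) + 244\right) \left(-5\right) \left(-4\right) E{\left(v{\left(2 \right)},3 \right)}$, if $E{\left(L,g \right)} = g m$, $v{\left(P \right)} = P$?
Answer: $-5073720$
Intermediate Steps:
$m = 2$
$E{\left(L,g \right)} = 2 g$ ($E{\left(L,g \right)} = g 2 = 2 g$)
$\left(\left(236 - 11\right) \left(44 - 233\right) + 244\right) \left(-5\right) \left(-4\right) E{\left(v{\left(2 \right)},3 \right)} = \left(\left(236 - 11\right) \left(44 - 233\right) + 244\right) \left(-5\right) \left(-4\right) 2 \cdot 3 = \left(225 \left(-189\right) + 244\right) 20 \cdot 6 = \left(-42525 + 244\right) 120 = \left(-42281\right) 120 = -5073720$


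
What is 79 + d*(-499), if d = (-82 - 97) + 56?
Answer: 61456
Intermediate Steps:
d = -123 (d = -179 + 56 = -123)
79 + d*(-499) = 79 - 123*(-499) = 79 + 61377 = 61456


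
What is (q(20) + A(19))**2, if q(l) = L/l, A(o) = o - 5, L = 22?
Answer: 22801/100 ≈ 228.01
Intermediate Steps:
A(o) = -5 + o
q(l) = 22/l
(q(20) + A(19))**2 = (22/20 + (-5 + 19))**2 = (22*(1/20) + 14)**2 = (11/10 + 14)**2 = (151/10)**2 = 22801/100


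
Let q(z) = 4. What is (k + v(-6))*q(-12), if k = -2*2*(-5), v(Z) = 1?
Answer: 84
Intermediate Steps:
k = 20 (k = -4*(-5) = 20)
(k + v(-6))*q(-12) = (20 + 1)*4 = 21*4 = 84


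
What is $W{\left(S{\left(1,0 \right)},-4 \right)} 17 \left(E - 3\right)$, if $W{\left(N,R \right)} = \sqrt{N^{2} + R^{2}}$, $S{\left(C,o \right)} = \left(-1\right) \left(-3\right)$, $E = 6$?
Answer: $255$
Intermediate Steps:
$S{\left(C,o \right)} = 3$
$W{\left(S{\left(1,0 \right)},-4 \right)} 17 \left(E - 3\right) = \sqrt{3^{2} + \left(-4\right)^{2}} \cdot 17 \left(6 - 3\right) = \sqrt{9 + 16} \cdot 17 \left(6 - 3\right) = \sqrt{25} \cdot 17 \cdot 3 = 5 \cdot 17 \cdot 3 = 85 \cdot 3 = 255$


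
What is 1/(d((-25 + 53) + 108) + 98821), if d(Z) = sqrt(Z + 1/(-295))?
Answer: 29152195/2880849021976 - sqrt(11835105)/2880849021976 ≈ 1.0118e-5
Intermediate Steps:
d(Z) = sqrt(-1/295 + Z) (d(Z) = sqrt(Z - 1/295) = sqrt(-1/295 + Z))
1/(d((-25 + 53) + 108) + 98821) = 1/(sqrt(-295 + 87025*((-25 + 53) + 108))/295 + 98821) = 1/(sqrt(-295 + 87025*(28 + 108))/295 + 98821) = 1/(sqrt(-295 + 87025*136)/295 + 98821) = 1/(sqrt(-295 + 11835400)/295 + 98821) = 1/(sqrt(11835105)/295 + 98821) = 1/(98821 + sqrt(11835105)/295)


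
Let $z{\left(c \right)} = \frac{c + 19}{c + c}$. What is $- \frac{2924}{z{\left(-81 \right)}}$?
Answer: $- \frac{236844}{31} \approx -7640.1$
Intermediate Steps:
$z{\left(c \right)} = \frac{19 + c}{2 c}$
$- \frac{2924}{z{\left(-81 \right)}} = - \frac{2924}{\frac{1}{2} \frac{1}{-81} \left(19 - 81\right)} = - \frac{2924}{\frac{1}{2} \left(- \frac{1}{81}\right) \left(-62\right)} = - \frac{2924}{\frac{31}{81}} = \left(-2924\right) \frac{81}{31} = - \frac{236844}{31}$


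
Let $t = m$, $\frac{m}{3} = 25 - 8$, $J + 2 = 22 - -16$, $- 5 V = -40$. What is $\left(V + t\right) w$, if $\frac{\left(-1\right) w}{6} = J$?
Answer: $-12744$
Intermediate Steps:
$V = 8$ ($V = \left(- \frac{1}{5}\right) \left(-40\right) = 8$)
$J = 36$ ($J = -2 + \left(22 - -16\right) = -2 + \left(22 + 16\right) = -2 + 38 = 36$)
$m = 51$ ($m = 3 \left(25 - 8\right) = 3 \cdot 17 = 51$)
$w = -216$ ($w = \left(-6\right) 36 = -216$)
$t = 51$
$\left(V + t\right) w = \left(8 + 51\right) \left(-216\right) = 59 \left(-216\right) = -12744$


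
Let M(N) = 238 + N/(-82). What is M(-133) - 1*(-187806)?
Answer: 15419741/82 ≈ 1.8805e+5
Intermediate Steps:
M(N) = 238 - N/82 (M(N) = 238 + N*(-1/82) = 238 - N/82)
M(-133) - 1*(-187806) = (238 - 1/82*(-133)) - 1*(-187806) = (238 + 133/82) + 187806 = 19649/82 + 187806 = 15419741/82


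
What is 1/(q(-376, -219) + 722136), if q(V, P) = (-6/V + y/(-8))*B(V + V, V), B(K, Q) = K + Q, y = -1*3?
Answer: 1/721695 ≈ 1.3856e-6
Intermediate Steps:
y = -3
q(V, P) = 3*V*(3/8 - 6/V) (q(V, P) = (-6/V - 3/(-8))*((V + V) + V) = (-6/V - 3*(-1/8))*(2*V + V) = (-6/V + 3/8)*(3*V) = (3/8 - 6/V)*(3*V) = 3*V*(3/8 - 6/V))
1/(q(-376, -219) + 722136) = 1/((-18 + (9/8)*(-376)) + 722136) = 1/((-18 - 423) + 722136) = 1/(-441 + 722136) = 1/721695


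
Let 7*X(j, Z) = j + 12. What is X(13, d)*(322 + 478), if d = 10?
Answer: 20000/7 ≈ 2857.1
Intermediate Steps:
X(j, Z) = 12/7 + j/7 (X(j, Z) = (j + 12)/7 = (12 + j)/7 = 12/7 + j/7)
X(13, d)*(322 + 478) = (12/7 + (1/7)*13)*(322 + 478) = (12/7 + 13/7)*800 = (25/7)*800 = 20000/7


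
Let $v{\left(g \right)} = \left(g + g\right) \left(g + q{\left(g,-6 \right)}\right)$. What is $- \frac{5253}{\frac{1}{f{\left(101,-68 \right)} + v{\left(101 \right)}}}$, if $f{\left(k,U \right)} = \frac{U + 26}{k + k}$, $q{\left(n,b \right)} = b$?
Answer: $- \frac{10181201757}{101} \approx -1.008 \cdot 10^{8}$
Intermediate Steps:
$f{\left(k,U \right)} = \frac{26 + U}{2 k}$
$v{\left(g \right)} = 2 g \left(-6 + g\right)$ ($v{\left(g \right)} = \left(g + g\right) \left(g - 6\right) = 2 g \left(-6 + g\right)$)
$- \frac{5253}{\frac{1}{f{\left(101,-68 \right)} + v{\left(101 \right)}}} = - \frac{5253}{\frac{1}{\frac{26 - 68}{2 \cdot 101} + 2 \cdot 101 \left(-6 + 101\right)}} = - \frac{5253}{\frac{1}{\frac{1}{2} \cdot \frac{1}{101} \left(-42\right) + 2 \cdot 101 \cdot 95}} = - \frac{5253}{\frac{1}{- \frac{21}{101} + 19190}} = - \frac{5253}{\frac{1}{\frac{1938169}{101}}} = - \frac{5253}{\frac{101}{1938169}} = \left(-5253\right) \frac{1938169}{101} = - \frac{10181201757}{101}$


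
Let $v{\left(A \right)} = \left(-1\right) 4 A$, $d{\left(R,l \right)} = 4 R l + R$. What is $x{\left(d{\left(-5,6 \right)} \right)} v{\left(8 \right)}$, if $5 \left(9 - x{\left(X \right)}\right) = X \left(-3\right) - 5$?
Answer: $2080$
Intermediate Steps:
$d{\left(R,l \right)} = R + 4 R l$ ($d{\left(R,l \right)} = 4 R l + R = R + 4 R l$)
$v{\left(A \right)} = - 4 A$
$x{\left(X \right)} = 10 + \frac{3 X}{5}$ ($x{\left(X \right)} = 9 - \frac{X \left(-3\right) - 5}{5} = 9 - \frac{- 3 X - 5}{5} = 9 - \frac{-5 - 3 X}{5} = 9 + \left(1 + \frac{3 X}{5}\right) = 10 + \frac{3 X}{5}$)
$x{\left(d{\left(-5,6 \right)} \right)} v{\left(8 \right)} = \left(10 + \frac{3 \left(- 5 \left(1 + 4 \cdot 6\right)\right)}{5}\right) \left(\left(-4\right) 8\right) = \left(10 + \frac{3 \left(- 5 \left(1 + 24\right)\right)}{5}\right) \left(-32\right) = \left(10 + \frac{3 \left(\left(-5\right) 25\right)}{5}\right) \left(-32\right) = \left(10 + \frac{3}{5} \left(-125\right)\right) \left(-32\right) = \left(10 - 75\right) \left(-32\right) = \left(-65\right) \left(-32\right) = 2080$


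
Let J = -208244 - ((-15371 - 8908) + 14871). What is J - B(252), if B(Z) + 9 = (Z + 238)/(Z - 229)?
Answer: -4573511/23 ≈ -1.9885e+5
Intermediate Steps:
B(Z) = -9 + (238 + Z)/(-229 + Z) (B(Z) = -9 + (Z + 238)/(Z - 229) = -9 + (238 + Z)/(-229 + Z))
J = -198836 (J = -208244 - (-24279 + 14871) = -208244 - 1*(-9408) = -208244 + 9408 = -198836)
J - B(252) = -198836 - (2299 - 8*252)/(-229 + 252) = -198836 - (2299 - 2016)/23 = -198836 - 283/23 = -4573511/23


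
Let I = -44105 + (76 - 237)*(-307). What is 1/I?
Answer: 1/5322 ≈ 0.00018790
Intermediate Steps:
I = 5322 (I = -44105 - 161*(-307) = -44105 + 49427 = 5322)
1/I = 1/5322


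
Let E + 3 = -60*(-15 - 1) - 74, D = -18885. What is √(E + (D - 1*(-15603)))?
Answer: I*√2399 ≈ 48.98*I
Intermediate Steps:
E = 883 (E = -3 + (-60*(-15 - 1) - 74) = -3 + (-60*(-16) - 74) = -3 + (960 - 74) = -3 + 886 = 883)
√(E + (D - 1*(-15603))) = √(883 + (-18885 - 1*(-15603))) = √(883 + (-18885 + 15603)) = √(883 - 3282) = √(-2399) = I*√2399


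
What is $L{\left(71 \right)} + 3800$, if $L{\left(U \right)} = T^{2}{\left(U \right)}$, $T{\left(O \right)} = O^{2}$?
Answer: $25415481$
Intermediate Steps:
$L{\left(U \right)} = U^{4}$ ($L{\left(U \right)} = \left(U^{2}\right)^{2} = U^{4}$)
$L{\left(71 \right)} + 3800 = 71^{4} + 3800 = 25411681 + 3800 = 25415481$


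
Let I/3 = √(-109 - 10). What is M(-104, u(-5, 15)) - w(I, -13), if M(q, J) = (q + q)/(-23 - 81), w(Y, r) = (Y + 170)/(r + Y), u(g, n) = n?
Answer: 3619/1240 + 549*I*√119/1240 ≈ 2.9185 + 4.8297*I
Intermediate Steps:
I = 3*I*√119 (I = 3*√(-109 - 10) = 3*√(-119) = 3*(I*√119) = 3*I*√119 ≈ 32.726*I)
w(Y, r) = (170 + Y)/(Y + r)
M(q, J) = -q/52 (M(q, J) = (2*q)/(-104) = (2*q)*(-1/104) = -q/52)
M(-104, u(-5, 15)) - w(I, -13) = -1/52*(-104) - (170 + 3*I*√119)/(3*I*√119 - 13) = 2 - (170 + 3*I*√119)/(-13 + 3*I*√119)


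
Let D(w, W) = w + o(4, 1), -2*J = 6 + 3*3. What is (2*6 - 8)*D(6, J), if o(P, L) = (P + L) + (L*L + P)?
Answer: 64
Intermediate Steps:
J = -15/2 (J = -(6 + 3*3)/2 = -(6 + 9)/2 = -1/2*15 = -15/2 ≈ -7.5000)
o(P, L) = L + L**2 + 2*P (o(P, L) = (L + P) + (L**2 + P) = (L + P) + (P + L**2) = L + L**2 + 2*P)
D(w, W) = 10 + w (D(w, W) = w + (1 + 1**2 + 2*4) = w + (1 + 1 + 8) = w + 10 = 10 + w)
(2*6 - 8)*D(6, J) = (2*6 - 8)*(10 + 6) = (12 - 8)*16 = 4*16 = 64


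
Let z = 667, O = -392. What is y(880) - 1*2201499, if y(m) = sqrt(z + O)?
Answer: -2201499 + 5*sqrt(11) ≈ -2.2015e+6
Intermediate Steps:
y(m) = 5*sqrt(11) (y(m) = sqrt(667 - 392) = sqrt(275) = 5*sqrt(11))
y(880) - 1*2201499 = 5*sqrt(11) - 1*2201499 = 5*sqrt(11) - 2201499 = -2201499 + 5*sqrt(11)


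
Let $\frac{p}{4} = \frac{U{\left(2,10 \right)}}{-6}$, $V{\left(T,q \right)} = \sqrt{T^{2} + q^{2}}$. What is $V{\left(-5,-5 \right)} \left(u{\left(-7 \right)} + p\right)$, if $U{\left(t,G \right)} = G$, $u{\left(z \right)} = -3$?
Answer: $- \frac{145 \sqrt{2}}{3} \approx -68.354$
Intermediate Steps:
$p = - \frac{20}{3}$ ($p = 4 \frac{10}{-6} = 4 \cdot 10 \left(- \frac{1}{6}\right) = 4 \left(- \frac{5}{3}\right) = - \frac{20}{3} \approx -6.6667$)
$V{\left(-5,-5 \right)} \left(u{\left(-7 \right)} + p\right) = \sqrt{\left(-5\right)^{2} + \left(-5\right)^{2}} \left(-3 - \frac{20}{3}\right) = \sqrt{25 + 25} \left(- \frac{29}{3}\right) = \sqrt{50} \left(- \frac{29}{3}\right) = 5 \sqrt{2} \left(- \frac{29}{3}\right) = - \frac{145 \sqrt{2}}{3}$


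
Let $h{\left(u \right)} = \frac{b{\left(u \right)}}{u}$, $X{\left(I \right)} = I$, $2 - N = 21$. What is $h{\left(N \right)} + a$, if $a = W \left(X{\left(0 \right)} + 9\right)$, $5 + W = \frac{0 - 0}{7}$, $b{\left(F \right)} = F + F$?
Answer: $-43$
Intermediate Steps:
$N = -19$ ($N = 2 - 21 = -19$)
$b{\left(F \right)} = 2 F$
$W = -5$ ($W = -5 + \frac{0 - 0}{7} = -5 + \left(0 + 0\right) \frac{1}{7} = -5 + 0 \cdot \frac{1}{7} = -5 + 0 = -5$)
$a = -45$ ($a = - 5 \left(0 + 9\right) = \left(-5\right) 9 = -45$)
$h{\left(u \right)} = 2$ ($h{\left(u \right)} = \frac{2 u}{u} = 2$)
$h{\left(N \right)} + a = 2 - 45 = -43$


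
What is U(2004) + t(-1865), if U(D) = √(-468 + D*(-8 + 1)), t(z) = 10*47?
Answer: 470 + 4*I*√906 ≈ 470.0 + 120.4*I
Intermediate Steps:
t(z) = 470
U(D) = √(-468 - 7*D) (U(D) = √(-468 + D*(-7)) = √(-468 - 7*D))
U(2004) + t(-1865) = √(-468 - 7*2004) + 470 = √(-468 - 14028) + 470 = √(-14496) + 470 = 4*I*√906 + 470 = 470 + 4*I*√906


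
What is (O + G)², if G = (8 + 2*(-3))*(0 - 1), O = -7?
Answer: 81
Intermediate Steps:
G = -2 (G = (8 - 6)*(-1) = 2*(-1) = -2)
(O + G)² = (-7 - 2)² = (-9)² = 81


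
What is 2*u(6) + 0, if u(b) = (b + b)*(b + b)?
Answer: 288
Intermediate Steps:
u(b) = 4*b² (u(b) = (2*b)*(2*b) = 4*b²)
2*u(6) + 0 = 2*(4*6²) + 0 = 2*(4*36) + 0 = 2*144 + 0 = 288 + 0 = 288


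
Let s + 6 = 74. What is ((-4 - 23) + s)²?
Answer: 1681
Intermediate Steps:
s = 68 (s = -6 + 74 = 68)
((-4 - 23) + s)² = ((-4 - 23) + 68)² = (-27 + 68)² = 41² = 1681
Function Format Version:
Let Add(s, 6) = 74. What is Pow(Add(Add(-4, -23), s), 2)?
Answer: 1681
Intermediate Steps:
s = 68 (s = Add(-6, 74) = 68)
Pow(Add(Add(-4, -23), s), 2) = Pow(Add(Add(-4, -23), 68), 2) = Pow(Add(-27, 68), 2) = Pow(41, 2) = 1681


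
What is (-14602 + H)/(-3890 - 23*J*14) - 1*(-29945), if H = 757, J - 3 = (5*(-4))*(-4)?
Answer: 916809965/30616 ≈ 29945.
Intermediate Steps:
J = 83 (J = 3 + (5*(-4))*(-4) = 3 - 20*(-4) = 3 + 80 = 83)
(-14602 + H)/(-3890 - 23*J*14) - 1*(-29945) = (-14602 + 757)/(-3890 - 23*83*14) - 1*(-29945) = -13845/(-3890 - 1909*14) + 29945 = -13845/(-3890 - 26726) + 29945 = -13845/(-30616) + 29945 = -13845*(-1/30616) + 29945 = 13845/30616 + 29945 = 916809965/30616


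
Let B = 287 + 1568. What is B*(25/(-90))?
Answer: -9275/18 ≈ -515.28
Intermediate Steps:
B = 1855
B*(25/(-90)) = 1855*(25/(-90)) = 1855*(25*(-1/90)) = 1855*(-5/18) = -9275/18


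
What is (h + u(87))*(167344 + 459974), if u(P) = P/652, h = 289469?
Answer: 59198078498625/326 ≈ 1.8159e+11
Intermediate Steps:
u(P) = P/652 (u(P) = P*(1/652) = P/652)
(h + u(87))*(167344 + 459974) = (289469 + (1/652)*87)*(167344 + 459974) = (289469 + 87/652)*627318 = (188733875/652)*627318 = 59198078498625/326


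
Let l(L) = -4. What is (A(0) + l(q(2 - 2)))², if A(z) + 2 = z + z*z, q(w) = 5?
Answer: 36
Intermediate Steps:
A(z) = -2 + z + z² (A(z) = -2 + (z + z*z) = -2 + (z + z²) = -2 + z + z²)
(A(0) + l(q(2 - 2)))² = ((-2 + 0 + 0²) - 4)² = ((-2 + 0 + 0) - 4)² = (-2 - 4)² = (-6)² = 36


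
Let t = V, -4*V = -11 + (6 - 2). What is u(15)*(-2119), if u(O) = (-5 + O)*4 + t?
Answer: -353873/4 ≈ -88468.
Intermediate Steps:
V = 7/4 (V = -(-11 + (6 - 2))/4 = -(-11 + 4)/4 = -1/4*(-7) = 7/4 ≈ 1.7500)
t = 7/4 ≈ 1.7500
u(O) = -73/4 + 4*O (u(O) = (-5 + O)*4 + 7/4 = (-20 + 4*O) + 7/4 = -73/4 + 4*O)
u(15)*(-2119) = (-73/4 + 4*15)*(-2119) = (-73/4 + 60)*(-2119) = (167/4)*(-2119) = -353873/4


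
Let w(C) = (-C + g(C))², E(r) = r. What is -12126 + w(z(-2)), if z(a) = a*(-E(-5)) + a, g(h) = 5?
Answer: -11837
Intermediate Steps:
z(a) = 6*a (z(a) = a*(-1*(-5)) + a = a*5 + a = 5*a + a = 6*a)
w(C) = (5 - C)² (w(C) = (-C + 5)² = (5 - C)²)
-12126 + w(z(-2)) = -12126 + (-5 + 6*(-2))² = -12126 + (-5 - 12)² = -12126 + (-17)² = -12126 + 289 = -11837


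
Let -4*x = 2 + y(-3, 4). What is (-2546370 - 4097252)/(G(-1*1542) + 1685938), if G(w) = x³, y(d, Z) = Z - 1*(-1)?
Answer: -425191808/107899689 ≈ -3.9406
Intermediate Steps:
y(d, Z) = 1 + Z (y(d, Z) = Z + 1 = 1 + Z)
x = -7/4 (x = -(2 + (1 + 4))/4 = -(2 + 5)/4 = -¼*7 = -7/4 ≈ -1.7500)
G(w) = -343/64 (G(w) = (-7/4)³ = -343/64)
(-2546370 - 4097252)/(G(-1*1542) + 1685938) = (-2546370 - 4097252)/(-343/64 + 1685938) = -6643622/107899689/64 = -6643622*64/107899689 = -425191808/107899689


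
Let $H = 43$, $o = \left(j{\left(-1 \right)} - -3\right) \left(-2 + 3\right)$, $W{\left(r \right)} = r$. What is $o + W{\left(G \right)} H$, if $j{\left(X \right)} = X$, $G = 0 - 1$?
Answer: $-41$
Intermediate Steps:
$G = -1$
$o = 2$ ($o = \left(-1 - -3\right) \left(-2 + 3\right) = \left(-1 + 3\right) 1 = 2 \cdot 1 = 2$)
$o + W{\left(G \right)} H = 2 - 43 = -41$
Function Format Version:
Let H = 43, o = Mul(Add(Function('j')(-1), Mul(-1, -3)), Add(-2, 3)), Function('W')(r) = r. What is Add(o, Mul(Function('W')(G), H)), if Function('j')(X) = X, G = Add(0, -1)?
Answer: -41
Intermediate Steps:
G = -1
o = 2 (o = Mul(Add(-1, Mul(-1, -3)), Add(-2, 3)) = Mul(Add(-1, 3), 1) = Mul(2, 1) = 2)
Add(o, Mul(Function('W')(G), H)) = Add(2, Mul(-1, 43)) = Add(2, -43) = -41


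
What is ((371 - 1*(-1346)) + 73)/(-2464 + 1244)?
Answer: -179/122 ≈ -1.4672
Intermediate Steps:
((371 - 1*(-1346)) + 73)/(-2464 + 1244) = ((371 + 1346) + 73)/(-1220) = (1717 + 73)*(-1/1220) = 1790*(-1/1220) = -179/122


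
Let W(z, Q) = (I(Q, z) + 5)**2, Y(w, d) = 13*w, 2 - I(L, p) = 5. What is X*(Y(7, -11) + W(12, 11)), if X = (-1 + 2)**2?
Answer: 95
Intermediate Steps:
I(L, p) = -3 (I(L, p) = 2 - 1*5 = 2 - 5 = -3)
W(z, Q) = 4 (W(z, Q) = (-3 + 5)**2 = 2**2 = 4)
X = 1 (X = 1**2 = 1)
X*(Y(7, -11) + W(12, 11)) = 1*(13*7 + 4) = 1*(91 + 4) = 1*95 = 95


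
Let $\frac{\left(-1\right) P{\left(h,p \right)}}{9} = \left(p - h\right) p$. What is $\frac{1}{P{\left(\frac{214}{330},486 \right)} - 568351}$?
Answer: $- \frac{55}{148020319} \approx -3.7157 \cdot 10^{-7}$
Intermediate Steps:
$P{\left(h,p \right)} = - 9 p \left(p - h\right)$ ($P{\left(h,p \right)} = - 9 \left(p - h\right) p = - 9 p \left(p - h\right)$)
$\frac{1}{P{\left(\frac{214}{330},486 \right)} - 568351} = \frac{1}{9 \cdot 486 \left(\frac{214}{330} - 486\right) - 568351} = \frac{1}{9 \cdot 486 \left(214 \cdot \frac{1}{330} - 486\right) - 568351} = \frac{1}{9 \cdot 486 \left(\frac{107}{165} - 486\right) - 568351} = \frac{1}{9 \cdot 486 \left(- \frac{80083}{165}\right) - 568351} = \frac{1}{- \frac{116761014}{55} - 568351} = \frac{1}{- \frac{148020319}{55}} = - \frac{55}{148020319}$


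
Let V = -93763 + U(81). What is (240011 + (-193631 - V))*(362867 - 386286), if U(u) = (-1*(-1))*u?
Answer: -3280111978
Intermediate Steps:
U(u) = u (U(u) = 1*u = u)
V = -93682 (V = -93763 + 81 = -93682)
(240011 + (-193631 - V))*(362867 - 386286) = (240011 + (-193631 - 1*(-93682)))*(362867 - 386286) = (240011 + (-193631 + 93682))*(-23419) = (240011 - 99949)*(-23419) = 140062*(-23419) = -3280111978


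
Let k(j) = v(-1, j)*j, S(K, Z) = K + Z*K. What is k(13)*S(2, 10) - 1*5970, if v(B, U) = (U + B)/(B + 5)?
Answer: -5112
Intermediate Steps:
v(B, U) = (B + U)/(5 + B)
S(K, Z) = K + K*Z
k(j) = j*(-¼ + j/4) (k(j) = ((-1 + j)/(5 - 1))*j = ((-1 + j)/4)*j = (-¼ + j/4)*j = j*(-¼ + j/4))
k(13)*S(2, 10) - 1*5970 = ((¼)*13*(-1 + 13))*(2*(1 + 10)) - 1*5970 = ((¼)*13*12)*(2*11) - 5970 = 39*22 - 5970 = 858 - 5970 = -5112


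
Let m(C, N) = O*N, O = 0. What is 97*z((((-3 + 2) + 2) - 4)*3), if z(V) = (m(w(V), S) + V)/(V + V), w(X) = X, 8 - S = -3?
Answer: 97/2 ≈ 48.500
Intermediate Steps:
S = 11 (S = 8 - 1*(-3) = 8 + 3 = 11)
m(C, N) = 0 (m(C, N) = 0*N = 0)
z(V) = 1/2 (z(V) = (0 + V)/(V + V) = V/((2*V)) = V*(1/(2*V)) = 1/2)
97*z((((-3 + 2) + 2) - 4)*3) = 97*(1/2) = 97/2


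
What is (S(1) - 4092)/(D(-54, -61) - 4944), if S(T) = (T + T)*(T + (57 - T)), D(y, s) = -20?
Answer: 117/146 ≈ 0.80137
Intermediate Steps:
S(T) = 114*T (S(T) = (2*T)*57 = 114*T)
(S(1) - 4092)/(D(-54, -61) - 4944) = (114*1 - 4092)/(-20 - 4944) = (114 - 4092)/(-4964) = -3978*(-1/4964) = 117/146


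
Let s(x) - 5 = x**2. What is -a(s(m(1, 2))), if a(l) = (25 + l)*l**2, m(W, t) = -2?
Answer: -2754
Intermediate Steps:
s(x) = 5 + x**2
a(l) = l**2*(25 + l)
-a(s(m(1, 2))) = -(5 + (-2)**2)**2*(25 + (5 + (-2)**2)) = -(5 + 4)**2*(25 + (5 + 4)) = -9**2*(25 + 9) = -81*34 = -1*2754 = -2754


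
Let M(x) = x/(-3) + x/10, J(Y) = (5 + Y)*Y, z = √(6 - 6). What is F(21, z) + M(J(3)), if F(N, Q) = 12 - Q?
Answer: 32/5 ≈ 6.4000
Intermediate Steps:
z = 0 (z = √0 = 0)
J(Y) = Y*(5 + Y)
M(x) = -7*x/30 (M(x) = x*(-⅓) + x*(⅒) = -x/3 + x/10 = -7*x/30)
F(21, z) + M(J(3)) = (12 - 1*0) - 7*(5 + 3)/10 = (12 + 0) - 7*8/10 = 12 - 7/30*24 = 12 - 28/5 = 32/5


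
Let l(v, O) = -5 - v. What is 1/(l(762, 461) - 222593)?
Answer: -1/223360 ≈ -4.4771e-6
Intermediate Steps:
1/(l(762, 461) - 222593) = 1/((-5 - 1*762) - 222593) = 1/((-5 - 762) - 222593) = 1/(-767 - 222593) = 1/(-223360) = -1/223360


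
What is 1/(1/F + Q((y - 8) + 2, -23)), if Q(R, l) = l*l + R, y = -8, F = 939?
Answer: 939/483586 ≈ 0.0019417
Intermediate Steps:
Q(R, l) = R + l**2 (Q(R, l) = l**2 + R = R + l**2)
1/(1/F + Q((y - 8) + 2, -23)) = 1/(1/939 + (((-8 - 8) + 2) + (-23)**2)) = 1/(1/939 + ((-16 + 2) + 529)) = 1/(1/939 + (-14 + 529)) = 1/(1/939 + 515) = 1/(483586/939) = 939/483586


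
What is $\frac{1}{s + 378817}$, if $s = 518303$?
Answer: $\frac{1}{897120} \approx 1.1147 \cdot 10^{-6}$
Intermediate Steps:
$\frac{1}{s + 378817} = \frac{1}{518303 + 378817} = \frac{1}{897120}$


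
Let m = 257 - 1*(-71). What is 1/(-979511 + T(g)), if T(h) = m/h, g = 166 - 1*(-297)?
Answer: -463/453513265 ≈ -1.0209e-6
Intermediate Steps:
g = 463 (g = 166 + 297 = 463)
m = 328 (m = 257 + 71 = 328)
T(h) = 328/h
1/(-979511 + T(g)) = 1/(-979511 + 328/463) = 1/(-453513265/463) = -463/453513265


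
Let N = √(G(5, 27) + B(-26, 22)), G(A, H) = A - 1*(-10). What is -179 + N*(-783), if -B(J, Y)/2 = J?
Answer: -179 - 783*√67 ≈ -6588.1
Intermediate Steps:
B(J, Y) = -2*J
G(A, H) = 10 + A (G(A, H) = A + 10 = 10 + A)
N = √67 (N = √((10 + 5) - 2*(-26)) = √(15 + 52) = √67 ≈ 8.1853)
-179 + N*(-783) = -179 + √67*(-783) = -179 - 783*√67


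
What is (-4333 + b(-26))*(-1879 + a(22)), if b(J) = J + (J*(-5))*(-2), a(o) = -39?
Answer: 8859242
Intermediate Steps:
b(J) = 11*J (b(J) = J - 5*J*(-2) = J + 10*J = 11*J)
(-4333 + b(-26))*(-1879 + a(22)) = (-4333 + 11*(-26))*(-1879 - 39) = (-4333 - 286)*(-1918) = -4619*(-1918) = 8859242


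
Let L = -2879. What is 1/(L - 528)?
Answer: -1/3407 ≈ -0.00029351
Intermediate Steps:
1/(L - 528) = 1/(-2879 - 528) = 1/(-3407) = -1/3407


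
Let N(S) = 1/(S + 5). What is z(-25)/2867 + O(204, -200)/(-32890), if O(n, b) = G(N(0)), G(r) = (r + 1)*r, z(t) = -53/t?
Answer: 862984/1178695375 ≈ 0.00073215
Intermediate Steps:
N(S) = 1/(5 + S)
G(r) = r*(1 + r) (G(r) = (1 + r)*r = r*(1 + r))
O(n, b) = 6/25 (O(n, b) = (1 + 1/(5 + 0))/(5 + 0) = (1 + 1/5)/5 = (1 + ⅕)/5 = (⅕)*(6/5) = 6/25)
z(-25)/2867 + O(204, -200)/(-32890) = -53/(-25)/2867 + (6/25)/(-32890) = -53*(-1/25)*(1/2867) + (6/25)*(-1/32890) = (53/25)*(1/2867) - 3/411125 = 53/71675 - 3/411125 = 862984/1178695375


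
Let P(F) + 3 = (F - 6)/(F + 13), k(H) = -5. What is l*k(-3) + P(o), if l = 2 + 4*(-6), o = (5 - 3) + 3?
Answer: 1925/18 ≈ 106.94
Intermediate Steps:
o = 5 (o = 2 + 3 = 5)
l = -22 (l = 2 - 24 = -22)
P(F) = -3 + (-6 + F)/(13 + F) (P(F) = -3 + (F - 6)/(F + 13) = -3 + (-6 + F)/(13 + F))
l*k(-3) + P(o) = -22*(-5) + (-45 - 2*5)/(13 + 5) = 110 + (-45 - 10)/18 = 110 + (1/18)*(-55) = 110 - 55/18 = 1925/18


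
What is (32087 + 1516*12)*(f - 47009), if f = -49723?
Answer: -4863588228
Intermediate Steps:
(32087 + 1516*12)*(f - 47009) = (32087 + 1516*12)*(-49723 - 47009) = (32087 + 18192)*(-96732) = 50279*(-96732) = -4863588228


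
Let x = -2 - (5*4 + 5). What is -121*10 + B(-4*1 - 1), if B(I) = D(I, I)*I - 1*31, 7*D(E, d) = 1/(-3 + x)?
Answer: -52121/42 ≈ -1241.0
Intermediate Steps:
x = -27 (x = -2 - (20 + 5) = -2 - 1*25 = -2 - 25 = -27)
D(E, d) = -1/210 (D(E, d) = 1/(7*(-3 - 27)) = (⅐)/(-30) = (⅐)*(-1/30) = -1/210)
B(I) = -31 - I/210 (B(I) = -I/210 - 1*31 = -I/210 - 31 = -31 - I/210)
-121*10 + B(-4*1 - 1) = -121*10 + (-31 - (-4*1 - 1)/210) = -1210 + (-31 - (-4 - 1)/210) = -1210 + (-31 - 1/210*(-5)) = -1210 + (-31 + 1/42) = -1210 - 1301/42 = -52121/42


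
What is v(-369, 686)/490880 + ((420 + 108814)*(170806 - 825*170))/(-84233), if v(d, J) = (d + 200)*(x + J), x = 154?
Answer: -3150862869785/79515952 ≈ -39626.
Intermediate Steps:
v(d, J) = (154 + J)*(200 + d) (v(d, J) = (d + 200)*(154 + J) = (200 + d)*(154 + J) = (154 + J)*(200 + d))
v(-369, 686)/490880 + ((420 + 108814)*(170806 - 825*170))/(-84233) = (30800 + 154*(-369) + 200*686 + 686*(-369))/490880 + ((420 + 108814)*(170806 - 825*170))/(-84233) = (30800 - 56826 + 137200 - 253134)*(1/490880) + (109234*(170806 - 140250))*(-1/84233) = -141960*1/490880 + (109234*30556)*(-1/84233) = -273/944 + 3337754104*(-1/84233) = -273/944 - 3337754104/84233 = -3150862869785/79515952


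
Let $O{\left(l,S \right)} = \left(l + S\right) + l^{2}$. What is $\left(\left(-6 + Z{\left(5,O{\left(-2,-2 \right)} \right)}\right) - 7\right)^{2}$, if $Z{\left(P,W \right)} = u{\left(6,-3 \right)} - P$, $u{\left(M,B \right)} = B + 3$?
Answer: $324$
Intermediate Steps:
$u{\left(M,B \right)} = 3 + B$
$O{\left(l,S \right)} = S + l + l^{2}$ ($O{\left(l,S \right)} = \left(S + l\right) + l^{2} = S + l + l^{2}$)
$Z{\left(P,W \right)} = - P$ ($Z{\left(P,W \right)} = \left(3 - 3\right) - P = 0 - P = - P$)
$\left(\left(-6 + Z{\left(5,O{\left(-2,-2 \right)} \right)}\right) - 7\right)^{2} = \left(\left(-6 - 5\right) - 7\right)^{2} = \left(-11 - 7\right)^{2} = \left(-18\right)^{2} = 324$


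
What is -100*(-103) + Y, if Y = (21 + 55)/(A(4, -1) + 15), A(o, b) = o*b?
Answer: 113376/11 ≈ 10307.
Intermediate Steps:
A(o, b) = b*o
Y = 76/11 (Y = (21 + 55)/(-1*4 + 15) = 76/(-4 + 15) = 76/11 ≈ 6.9091)
-100*(-103) + Y = -100*(-103) + 76/11 = 10300 + 76/11 = 113376/11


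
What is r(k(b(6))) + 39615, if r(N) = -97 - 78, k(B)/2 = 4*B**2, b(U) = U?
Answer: 39440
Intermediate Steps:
k(B) = 8*B**2 (k(B) = 2*(4*B**2) = 8*B**2)
r(N) = -175
r(k(b(6))) + 39615 = -175 + 39615 = 39440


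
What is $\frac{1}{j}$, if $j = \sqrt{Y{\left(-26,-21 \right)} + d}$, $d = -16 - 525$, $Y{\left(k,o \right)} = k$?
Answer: $- \frac{i \sqrt{7}}{63} \approx - 0.041996 i$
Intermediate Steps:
$d = -541$ ($d = -16 - 525 = -541$)
$j = 9 i \sqrt{7}$ ($j = \sqrt{-26 - 541} = \sqrt{-567} = 9 i \sqrt{7} \approx 23.812 i$)
$\frac{1}{j} = \frac{1}{9 i \sqrt{7}} = - \frac{i \sqrt{7}}{63}$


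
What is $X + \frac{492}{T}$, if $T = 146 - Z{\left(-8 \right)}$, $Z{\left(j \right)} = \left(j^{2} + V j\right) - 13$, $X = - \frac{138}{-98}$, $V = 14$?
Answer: $\frac{12797}{3381} \approx 3.785$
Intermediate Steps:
$X = \frac{69}{49}$ ($X = \left(-138\right) \left(- \frac{1}{98}\right) = \frac{69}{49} \approx 1.4082$)
$Z{\left(j \right)} = -13 + j^{2} + 14 j$ ($Z{\left(j \right)} = \left(j^{2} + 14 j\right) - 13 = -13 + j^{2} + 14 j$)
$T = 207$ ($T = 146 - \left(-13 + \left(-8\right)^{2} + 14 \left(-8\right)\right) = 146 - \left(-13 + 64 - 112\right) = 146 - -61 = 146 + 61 = 207$)
$X + \frac{492}{T} = \frac{69}{49} + \frac{492}{207} = \frac{69}{49} + 492 \cdot \frac{1}{207} = \frac{69}{49} + \frac{164}{69} = \frac{12797}{3381}$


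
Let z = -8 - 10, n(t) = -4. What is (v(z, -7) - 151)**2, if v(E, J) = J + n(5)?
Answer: 26244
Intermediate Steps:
z = -18
v(E, J) = -4 + J (v(E, J) = J - 4 = -4 + J)
(v(z, -7) - 151)**2 = ((-4 - 7) - 151)**2 = (-11 - 151)**2 = (-162)**2 = 26244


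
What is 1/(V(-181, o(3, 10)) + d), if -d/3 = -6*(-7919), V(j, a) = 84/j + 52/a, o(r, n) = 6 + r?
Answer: -1629/232192262 ≈ -7.0157e-6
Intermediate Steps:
V(j, a) = 52/a + 84/j
d = -142542 (d = -(-18)*(-7919) = -3*47514 = -142542)
1/(V(-181, o(3, 10)) + d) = 1/((52/(6 + 3) + 84/(-181)) - 142542) = 1/((52/9 + 84*(-1/181)) - 142542) = 1/((52*(⅑) - 84/181) - 142542) = 1/((52/9 - 84/181) - 142542) = 1/(8656/1629 - 142542) = 1/(-232192262/1629) = -1629/232192262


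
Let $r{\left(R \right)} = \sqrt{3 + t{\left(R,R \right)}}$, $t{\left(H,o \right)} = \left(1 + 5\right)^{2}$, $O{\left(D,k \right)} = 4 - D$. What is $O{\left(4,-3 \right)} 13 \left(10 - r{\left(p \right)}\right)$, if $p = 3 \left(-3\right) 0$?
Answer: $0$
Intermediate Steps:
$t{\left(H,o \right)} = 36$ ($t{\left(H,o \right)} = 6^{2} = 36$)
$p = 0$ ($p = \left(-9\right) 0 = 0$)
$r{\left(R \right)} = \sqrt{39}$ ($r{\left(R \right)} = \sqrt{3 + 36} = \sqrt{39}$)
$O{\left(4,-3 \right)} 13 \left(10 - r{\left(p \right)}\right) = \left(4 - 4\right) 13 \left(10 - \sqrt{39}\right) = 0 \cdot 13 \left(10 - \sqrt{39}\right) = 0 \left(10 - \sqrt{39}\right) = 0$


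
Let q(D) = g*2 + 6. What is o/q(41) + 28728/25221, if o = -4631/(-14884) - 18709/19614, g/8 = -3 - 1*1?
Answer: 11694309642833/10167796313304 ≈ 1.1501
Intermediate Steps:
g = -32 (g = 8*(-3 - 1*1) = 8*(-3 - 1) = 8*(-4) = -32)
o = -93816161/145967388 (o = -4631*(-1/14884) - 18709*1/19614 = 4631/14884 - 18709/19614 = -93816161/145967388 ≈ -0.64272)
q(D) = -58 (q(D) = -32*2 + 6 = -64 + 6 = -58)
o/q(41) + 28728/25221 = -93816161/145967388/(-58) + 28728/25221 = -93816161/145967388*(-1/58) + 28728*(1/25221) = 93816161/8466108504 + 1368/1201 = 11694309642833/10167796313304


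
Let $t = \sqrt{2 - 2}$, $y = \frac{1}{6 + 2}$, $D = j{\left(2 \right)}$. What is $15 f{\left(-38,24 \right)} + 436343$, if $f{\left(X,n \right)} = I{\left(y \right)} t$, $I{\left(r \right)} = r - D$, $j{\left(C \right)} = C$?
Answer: $436343$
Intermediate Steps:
$D = 2$
$y = \frac{1}{8} \approx 0.125$
$I{\left(r \right)} = -2 + r$ ($I{\left(r \right)} = r - 2 = -2 + r$)
$t = 0$ ($t = \sqrt{0} = 0$)
$f{\left(X,n \right)} = 0$ ($f{\left(X,n \right)} = \left(-2 + \frac{1}{8}\right) 0 = \left(- \frac{15}{8}\right) 0 = 0$)
$15 f{\left(-38,24 \right)} + 436343 = 15 \cdot 0 + 436343 = 0 + 436343 = 436343$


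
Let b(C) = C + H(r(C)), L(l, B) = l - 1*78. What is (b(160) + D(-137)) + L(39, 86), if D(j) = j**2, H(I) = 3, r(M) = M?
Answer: 18893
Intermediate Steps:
L(l, B) = -78 + l (L(l, B) = l - 78 = -78 + l)
b(C) = 3 + C (b(C) = C + 3 = 3 + C)
(b(160) + D(-137)) + L(39, 86) = ((3 + 160) + (-137)**2) + (-78 + 39) = (163 + 18769) - 39 = 18932 - 39 = 18893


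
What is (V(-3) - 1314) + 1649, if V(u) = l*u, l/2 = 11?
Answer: 269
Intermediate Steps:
l = 22 (l = 2*11 = 22)
V(u) = 22*u
(V(-3) - 1314) + 1649 = (22*(-3) - 1314) + 1649 = (-66 - 1314) + 1649 = -1380 + 1649 = 269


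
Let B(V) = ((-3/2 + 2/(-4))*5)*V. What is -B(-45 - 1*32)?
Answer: -770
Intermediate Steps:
B(V) = -10*V (B(V) = ((-3*1/2 + 2*(-1/4))*5)*V = ((-3/2 - 1/2)*5)*V = (-2*5)*V = -10*V)
-B(-45 - 1*32) = -(-10)*(-45 - 1*32) = -(-10)*(-45 - 32) = -(-10)*(-77) = -1*770 = -770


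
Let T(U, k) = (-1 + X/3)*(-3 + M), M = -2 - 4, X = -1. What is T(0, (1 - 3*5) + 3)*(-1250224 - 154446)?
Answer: -16856040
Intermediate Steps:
M = -6
T(U, k) = 12 (T(U, k) = (-1 - 1/3)*(-3 - 6) = (-1 - 1*⅓)*(-9) = (-1 - ⅓)*(-9) = -4/3*(-9) = 12)
T(0, (1 - 3*5) + 3)*(-1250224 - 154446) = 12*(-1250224 - 154446) = 12*(-1404670) = -16856040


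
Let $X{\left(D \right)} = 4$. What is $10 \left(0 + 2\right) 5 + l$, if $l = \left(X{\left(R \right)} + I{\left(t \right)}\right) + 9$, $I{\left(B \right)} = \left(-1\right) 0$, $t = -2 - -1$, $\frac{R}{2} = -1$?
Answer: $113$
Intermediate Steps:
$R = -2$ ($R = 2 \left(-1\right) = -2$)
$t = -1$ ($t = -2 + 1 = -1$)
$I{\left(B \right)} = 0$
$l = 13$ ($l = \left(4 + 0\right) + 9 = 4 + 9 = 13$)
$10 \left(0 + 2\right) 5 + l = 10 \left(0 + 2\right) 5 + 13 = 10 \cdot 2 \cdot 5 + 13 = 10 \cdot 10 + 13 = 100 + 13 = 113$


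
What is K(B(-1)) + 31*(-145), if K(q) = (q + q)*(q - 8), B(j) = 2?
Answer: -4519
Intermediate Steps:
K(q) = 2*q*(-8 + q) (K(q) = (2*q)*(-8 + q) = 2*q*(-8 + q))
K(B(-1)) + 31*(-145) = 2*2*(-8 + 2) + 31*(-145) = 2*2*(-6) - 4495 = -24 - 4495 = -4519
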